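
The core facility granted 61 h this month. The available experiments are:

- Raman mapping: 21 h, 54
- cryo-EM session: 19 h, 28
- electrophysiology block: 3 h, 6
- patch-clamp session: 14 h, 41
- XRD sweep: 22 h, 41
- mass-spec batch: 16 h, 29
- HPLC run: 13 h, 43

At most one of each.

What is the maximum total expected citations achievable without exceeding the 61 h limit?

Raman mapping + electrophysiology block + patch-clamp session + HPLC run uses 51 of the 61 h and totals 144.
Raman mapping + electrophysiology block + XRD sweep + HPLC run matches that 144 at 59 h; no feasible combination exceeds it.

144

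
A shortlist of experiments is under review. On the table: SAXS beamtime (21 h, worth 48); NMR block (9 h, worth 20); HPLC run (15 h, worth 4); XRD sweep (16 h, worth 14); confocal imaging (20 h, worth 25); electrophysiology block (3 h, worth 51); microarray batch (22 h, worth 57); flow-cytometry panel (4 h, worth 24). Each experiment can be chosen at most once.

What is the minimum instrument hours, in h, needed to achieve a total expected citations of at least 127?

Need the lightest bundle worth ≥ 127.
Taking electrophysiology block + microarray batch + flow-cytometry panel gives 132 (≥ 127) for 29 h.
Any bundle with less than 29 h falls short of 127.

29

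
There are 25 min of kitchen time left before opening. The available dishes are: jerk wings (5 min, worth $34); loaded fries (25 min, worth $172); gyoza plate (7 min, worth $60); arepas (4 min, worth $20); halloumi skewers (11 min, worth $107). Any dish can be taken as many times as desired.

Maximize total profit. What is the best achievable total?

227

Density check — halloumi skewers 9.73, gyoza plate 8.57, loaded fries 6.88, jerk wings 6.80 are the best per min.
Filling by ratio: 2×halloumi skewers for 214, with 3 min left unused.
Dropping halloumi skewers frees 11 min; slotting in 2×gyoza plate (14 min) lifts the total to 227 at 25 min.
That's the maximum — no swap from here does better than 227.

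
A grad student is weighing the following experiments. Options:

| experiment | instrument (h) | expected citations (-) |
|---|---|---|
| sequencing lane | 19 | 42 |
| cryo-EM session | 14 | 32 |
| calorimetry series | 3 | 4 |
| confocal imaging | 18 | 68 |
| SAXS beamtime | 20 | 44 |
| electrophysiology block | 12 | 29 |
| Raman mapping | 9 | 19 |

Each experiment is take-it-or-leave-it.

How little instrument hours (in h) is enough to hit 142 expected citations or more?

51

Need the lightest bundle worth ≥ 142.
Taking sequencing lane + cryo-EM session + confocal imaging gives 142 (≥ 142) for 51 h.
No combination under 51 h hits 142.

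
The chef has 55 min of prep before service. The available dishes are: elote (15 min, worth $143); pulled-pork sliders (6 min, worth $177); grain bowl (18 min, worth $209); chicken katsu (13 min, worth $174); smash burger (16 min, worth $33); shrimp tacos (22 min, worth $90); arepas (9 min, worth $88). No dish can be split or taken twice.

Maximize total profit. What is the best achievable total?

Filling by ratio: pulled-pork sliders + grain bowl + chicken katsu + arepas for 648, with 9 min left unused.
The 9 min tied up in arepas is better spent on elote — total rises to 703 (52 min).
The closest alternative, pulled-pork sliders + grain bowl + chicken katsu + arepas, reaches only 648.

703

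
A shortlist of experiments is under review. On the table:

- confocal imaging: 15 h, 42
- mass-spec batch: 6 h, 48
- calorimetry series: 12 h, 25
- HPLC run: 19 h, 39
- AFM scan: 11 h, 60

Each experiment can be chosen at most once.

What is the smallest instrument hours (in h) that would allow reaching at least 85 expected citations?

17

Minimise h subject to total expected citations ≥ 85.
mass-spec batch + AFM scan reaches 108 using 17 h.
Any bundle with less than 17 h falls short of 85.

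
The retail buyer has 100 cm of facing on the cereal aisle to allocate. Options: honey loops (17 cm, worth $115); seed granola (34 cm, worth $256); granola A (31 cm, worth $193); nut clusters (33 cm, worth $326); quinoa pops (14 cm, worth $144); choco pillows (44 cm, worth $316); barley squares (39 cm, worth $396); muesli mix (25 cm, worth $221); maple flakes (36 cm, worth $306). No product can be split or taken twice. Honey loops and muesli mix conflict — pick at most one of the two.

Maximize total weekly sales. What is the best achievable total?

Taking the top-ratio products first gives nut clusters + quinoa pops + barley squares for 866 (86 cm).
Dropping quinoa pops frees 14 cm; slotting in muesli mix (25 cm) lifts the total to 943 at 97 cm.
The closest alternative, barley squares + muesli mix + maple flakes, reaches only 923.

943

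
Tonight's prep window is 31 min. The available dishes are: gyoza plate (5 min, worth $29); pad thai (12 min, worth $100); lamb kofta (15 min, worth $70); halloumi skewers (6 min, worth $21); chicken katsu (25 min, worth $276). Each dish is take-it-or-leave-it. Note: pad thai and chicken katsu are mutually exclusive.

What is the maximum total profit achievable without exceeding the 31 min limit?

305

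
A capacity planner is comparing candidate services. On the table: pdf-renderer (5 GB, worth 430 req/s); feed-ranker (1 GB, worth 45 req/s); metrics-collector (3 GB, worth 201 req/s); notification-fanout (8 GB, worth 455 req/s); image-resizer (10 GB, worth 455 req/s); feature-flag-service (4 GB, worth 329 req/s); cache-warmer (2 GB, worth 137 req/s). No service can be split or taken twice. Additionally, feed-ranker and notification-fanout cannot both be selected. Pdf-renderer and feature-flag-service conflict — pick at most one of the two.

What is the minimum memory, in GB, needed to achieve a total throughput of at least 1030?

Minimise GB subject to total throughput ≥ 1030.
pdf-renderer + metrics-collector + notification-fanout: 1086 throughput at 16 GB.
Below 16 GB the best achievable stays under 1030.

16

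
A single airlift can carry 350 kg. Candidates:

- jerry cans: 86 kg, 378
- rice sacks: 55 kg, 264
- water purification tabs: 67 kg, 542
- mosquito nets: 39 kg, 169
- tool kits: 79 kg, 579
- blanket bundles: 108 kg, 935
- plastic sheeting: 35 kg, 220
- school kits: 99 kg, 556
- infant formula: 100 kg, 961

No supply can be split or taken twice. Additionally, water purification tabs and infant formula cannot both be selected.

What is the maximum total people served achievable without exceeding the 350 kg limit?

2739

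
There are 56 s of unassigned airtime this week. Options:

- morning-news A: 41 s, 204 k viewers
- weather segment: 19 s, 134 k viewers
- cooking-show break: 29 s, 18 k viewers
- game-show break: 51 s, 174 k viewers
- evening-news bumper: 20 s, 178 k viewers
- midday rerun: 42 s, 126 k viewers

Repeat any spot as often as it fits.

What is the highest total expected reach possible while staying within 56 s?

356

By expected reach per s: evening-news bumper 8.90, weather segment 7.05, morning-news A 4.98, game-show break 3.41 lead.
Best packing: 2×evening-news bumper — 40 s, 356 total.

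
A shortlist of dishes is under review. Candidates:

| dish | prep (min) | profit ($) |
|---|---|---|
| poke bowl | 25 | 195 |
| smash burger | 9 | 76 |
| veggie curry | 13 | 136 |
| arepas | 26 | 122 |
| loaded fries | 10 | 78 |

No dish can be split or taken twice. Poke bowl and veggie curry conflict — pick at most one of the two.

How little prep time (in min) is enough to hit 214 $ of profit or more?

23

Look for the lowest-prep combination reaching 214.
Taking veggie curry + loaded fries gives 214 (≥ 214) for 23 min.
No combination under 23 min hits 214.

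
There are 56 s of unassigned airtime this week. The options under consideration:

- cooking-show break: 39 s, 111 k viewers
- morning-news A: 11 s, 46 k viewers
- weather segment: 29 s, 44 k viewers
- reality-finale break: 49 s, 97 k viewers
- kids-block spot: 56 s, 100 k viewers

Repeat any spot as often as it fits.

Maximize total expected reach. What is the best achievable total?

230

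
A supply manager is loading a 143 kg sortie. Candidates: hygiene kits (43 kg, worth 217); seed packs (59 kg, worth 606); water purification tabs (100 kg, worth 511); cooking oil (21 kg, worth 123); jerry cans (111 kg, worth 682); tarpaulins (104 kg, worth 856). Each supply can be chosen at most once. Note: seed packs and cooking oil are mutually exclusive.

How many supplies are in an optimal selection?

2

Best achievable people served is 979.
For example cooking oil + tarpaulins achieves it, using 125 kg.
Any selection reaching 979 contains exactly 2 supplies.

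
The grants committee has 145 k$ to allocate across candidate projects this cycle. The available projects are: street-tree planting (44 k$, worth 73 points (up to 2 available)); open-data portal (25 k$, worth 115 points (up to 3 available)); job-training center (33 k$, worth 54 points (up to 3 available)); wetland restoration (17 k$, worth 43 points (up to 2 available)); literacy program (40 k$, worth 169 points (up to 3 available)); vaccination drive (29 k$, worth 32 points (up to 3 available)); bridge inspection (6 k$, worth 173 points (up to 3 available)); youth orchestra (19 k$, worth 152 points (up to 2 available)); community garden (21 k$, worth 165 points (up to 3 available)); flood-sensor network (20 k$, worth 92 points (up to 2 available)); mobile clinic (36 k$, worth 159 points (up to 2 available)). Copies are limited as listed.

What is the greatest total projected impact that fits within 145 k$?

1433

Open-data portal + 3×bridge inspection + 2×youth orchestra + 3×community garden uses 144 of the 145 k$ and totals 1433.
The spare 1 k$ is too small for any remaining project, and no exchange beats 1433.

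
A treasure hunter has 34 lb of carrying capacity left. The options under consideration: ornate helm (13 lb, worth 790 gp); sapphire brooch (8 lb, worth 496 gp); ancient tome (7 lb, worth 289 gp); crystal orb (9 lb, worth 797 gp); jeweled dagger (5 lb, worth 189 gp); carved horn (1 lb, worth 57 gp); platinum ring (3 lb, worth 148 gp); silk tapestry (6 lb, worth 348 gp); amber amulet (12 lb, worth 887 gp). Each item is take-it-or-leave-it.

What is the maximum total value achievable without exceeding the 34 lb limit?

2474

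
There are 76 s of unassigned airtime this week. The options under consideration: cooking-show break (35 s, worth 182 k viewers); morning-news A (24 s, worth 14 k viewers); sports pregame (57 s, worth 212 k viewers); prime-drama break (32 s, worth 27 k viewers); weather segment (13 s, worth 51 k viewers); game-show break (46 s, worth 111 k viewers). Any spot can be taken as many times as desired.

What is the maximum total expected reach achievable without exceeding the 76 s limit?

364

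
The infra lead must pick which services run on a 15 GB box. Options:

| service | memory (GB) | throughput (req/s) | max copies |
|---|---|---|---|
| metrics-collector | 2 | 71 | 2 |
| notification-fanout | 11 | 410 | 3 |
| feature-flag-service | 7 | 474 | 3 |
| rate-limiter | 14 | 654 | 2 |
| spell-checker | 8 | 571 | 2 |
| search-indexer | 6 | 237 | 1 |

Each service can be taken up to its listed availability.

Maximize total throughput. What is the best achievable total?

1045

Feature-flag-service + spell-checker uses 15 of the 15 GB and totals 1045.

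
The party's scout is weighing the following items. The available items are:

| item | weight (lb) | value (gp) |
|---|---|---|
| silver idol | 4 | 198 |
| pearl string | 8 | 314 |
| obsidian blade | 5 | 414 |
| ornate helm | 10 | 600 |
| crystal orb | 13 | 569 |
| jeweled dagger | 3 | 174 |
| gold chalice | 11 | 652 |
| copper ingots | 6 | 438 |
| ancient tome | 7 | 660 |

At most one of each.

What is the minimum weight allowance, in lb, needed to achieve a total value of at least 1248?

15

Minimise lb subject to total value ≥ 1248.
obsidian blade + jeweled dagger + ancient tome reaches 1248 using 15 lb.
Below 15 lb the best achievable stays under 1248.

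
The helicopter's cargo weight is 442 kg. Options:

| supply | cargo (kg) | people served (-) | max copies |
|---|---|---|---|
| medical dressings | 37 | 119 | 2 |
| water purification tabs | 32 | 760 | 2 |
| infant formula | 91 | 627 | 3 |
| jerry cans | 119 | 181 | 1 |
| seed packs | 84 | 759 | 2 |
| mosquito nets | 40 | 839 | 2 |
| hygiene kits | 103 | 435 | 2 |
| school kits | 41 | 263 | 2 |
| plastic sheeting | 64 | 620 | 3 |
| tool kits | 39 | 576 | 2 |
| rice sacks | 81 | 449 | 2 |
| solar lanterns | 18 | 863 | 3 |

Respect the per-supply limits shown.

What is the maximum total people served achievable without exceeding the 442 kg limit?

8318

By people served per kg: solar lanterns 47.94, water purification tabs 23.75, mosquito nets 20.98 lead.
Filling by ratio: medical dressings + 2×water purification tabs + 2×mosquito nets + 2×plastic sheeting + 2×tool kits + 3×solar lanterns for 8298, with 1 kg left unused.
Dropping medical dressings and plastic sheeting frees 101 kg; slotting in seed packs (84 kg) lifts the total to 8318 at 424 kg.
That's the maximum — no swap from here does better than 8318.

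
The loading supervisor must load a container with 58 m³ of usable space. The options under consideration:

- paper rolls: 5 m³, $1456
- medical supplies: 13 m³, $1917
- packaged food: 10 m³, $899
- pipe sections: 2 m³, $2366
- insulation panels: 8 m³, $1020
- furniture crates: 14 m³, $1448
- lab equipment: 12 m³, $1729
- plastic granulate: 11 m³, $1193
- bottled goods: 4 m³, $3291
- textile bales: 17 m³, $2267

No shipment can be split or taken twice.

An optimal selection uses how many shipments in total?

7

Optimal total is 13227.
For example paper rolls + medical supplies + pipe sections + insulation panels + furniture crates + lab equipment + bottled goods achieves it, using 58 m³.
All optima have 7 shipments.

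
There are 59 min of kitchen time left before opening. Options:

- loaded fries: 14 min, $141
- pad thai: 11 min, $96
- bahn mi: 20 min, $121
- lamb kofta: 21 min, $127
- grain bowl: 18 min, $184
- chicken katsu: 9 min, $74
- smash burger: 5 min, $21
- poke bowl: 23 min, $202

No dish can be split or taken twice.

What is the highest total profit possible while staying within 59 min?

527

Density check — grain bowl 10.22, loaded fries 10.07, poke bowl 8.78, pad thai 8.73 are the best per min.
The ratio ordering already packs tightly: loaded fries + grain bowl + poke bowl, 55 min, 527.
The spare 4 min is too small for any remaining dish, and no exchange beats 527.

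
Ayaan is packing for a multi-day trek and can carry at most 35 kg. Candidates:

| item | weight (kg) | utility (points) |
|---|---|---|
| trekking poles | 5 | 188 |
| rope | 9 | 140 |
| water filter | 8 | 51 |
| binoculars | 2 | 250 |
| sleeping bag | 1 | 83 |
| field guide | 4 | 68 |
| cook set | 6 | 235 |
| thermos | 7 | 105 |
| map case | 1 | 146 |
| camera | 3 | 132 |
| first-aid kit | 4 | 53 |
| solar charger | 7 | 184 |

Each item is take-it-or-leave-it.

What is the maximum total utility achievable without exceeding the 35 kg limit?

A density-first pass picks trekking poles + binoculars + sleeping bag + field guide + cook set + map case + camera + first-aid kit + solar charger — 1339 at 33 kg.
The 8 kg tied up in field guide and first-aid kit is better spent on rope — total rises to 1358 (34 kg).
That's the maximum — no swap from here does better than 1358.

1358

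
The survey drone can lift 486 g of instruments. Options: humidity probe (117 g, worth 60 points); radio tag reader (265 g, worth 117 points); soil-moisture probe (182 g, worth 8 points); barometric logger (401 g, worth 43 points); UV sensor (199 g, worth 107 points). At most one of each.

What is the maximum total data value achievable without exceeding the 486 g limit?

The ratio heuristic lands on humidity probe + UV sensor (167) but leaves 170 g idle.
Replace humidity probe with radio tag reader: the trade gains 57 net, giving 224 at 464 g.
Runner-up humidity probe + radio tag reader tops out at 177.

224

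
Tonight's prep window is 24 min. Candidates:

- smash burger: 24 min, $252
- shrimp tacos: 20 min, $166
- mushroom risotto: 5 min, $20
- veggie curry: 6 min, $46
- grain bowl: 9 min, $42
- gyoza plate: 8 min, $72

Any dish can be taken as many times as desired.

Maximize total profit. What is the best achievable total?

252

The ratio ordering already packs tightly: smash burger, 24 min, 252.
No other feasible combination exceeds 252.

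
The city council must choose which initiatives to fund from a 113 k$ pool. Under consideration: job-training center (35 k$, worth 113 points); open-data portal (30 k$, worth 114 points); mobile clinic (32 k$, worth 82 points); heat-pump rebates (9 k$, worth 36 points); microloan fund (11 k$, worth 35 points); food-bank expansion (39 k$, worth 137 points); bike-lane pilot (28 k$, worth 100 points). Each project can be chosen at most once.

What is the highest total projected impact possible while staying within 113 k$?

400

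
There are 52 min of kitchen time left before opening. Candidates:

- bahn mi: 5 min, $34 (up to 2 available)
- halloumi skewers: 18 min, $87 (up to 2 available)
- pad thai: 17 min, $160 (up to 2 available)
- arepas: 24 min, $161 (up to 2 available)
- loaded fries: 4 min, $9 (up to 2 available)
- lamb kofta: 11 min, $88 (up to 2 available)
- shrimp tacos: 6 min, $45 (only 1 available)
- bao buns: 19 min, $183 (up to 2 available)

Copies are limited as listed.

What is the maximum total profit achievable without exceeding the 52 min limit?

465

Greedy by ratio would take lamb kofta + 2×bao buns: 49 min used, total 454.
Dropping bao buns frees 19 min; slotting in bahn mi + pad thai (22 min) lifts the total to 465 at 52 min.
Nothing else within 52 min beats 465.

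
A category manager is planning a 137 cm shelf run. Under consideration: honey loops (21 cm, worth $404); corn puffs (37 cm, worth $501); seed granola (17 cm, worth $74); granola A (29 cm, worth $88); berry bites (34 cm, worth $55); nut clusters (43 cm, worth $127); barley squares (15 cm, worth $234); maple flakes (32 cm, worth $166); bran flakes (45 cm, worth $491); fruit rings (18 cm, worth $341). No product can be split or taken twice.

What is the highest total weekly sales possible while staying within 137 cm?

1971

By weekly sales per cm: honey loops 19.24, fruit rings 18.94, barley squares 15.60, corn puffs 13.54 lead.
Best packing: honey loops + corn puffs + barley squares + bran flakes + fruit rings — 136 cm, 1971 total.
The closest alternative, honey loops + corn puffs + bran flakes + fruit rings, reaches only 1737.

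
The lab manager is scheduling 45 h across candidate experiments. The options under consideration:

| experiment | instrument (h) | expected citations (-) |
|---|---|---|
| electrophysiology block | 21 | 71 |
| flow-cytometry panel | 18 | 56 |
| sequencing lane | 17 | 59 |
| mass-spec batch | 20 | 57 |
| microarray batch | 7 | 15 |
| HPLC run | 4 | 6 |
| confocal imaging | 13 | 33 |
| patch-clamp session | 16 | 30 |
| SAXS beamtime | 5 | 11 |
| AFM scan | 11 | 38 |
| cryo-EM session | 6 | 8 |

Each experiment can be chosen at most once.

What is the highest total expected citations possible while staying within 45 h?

A density-first pass picks sequencing lane + HPLC run + confocal imaging + AFM scan — 136 at 45 h.
Reworking the packing: electrophysiology block + sequencing lane + microarray batch uses 45 h and improves the total to 145.
The closest alternative, electrophysiology block + confocal imaging + AFM scan, reaches only 142.

145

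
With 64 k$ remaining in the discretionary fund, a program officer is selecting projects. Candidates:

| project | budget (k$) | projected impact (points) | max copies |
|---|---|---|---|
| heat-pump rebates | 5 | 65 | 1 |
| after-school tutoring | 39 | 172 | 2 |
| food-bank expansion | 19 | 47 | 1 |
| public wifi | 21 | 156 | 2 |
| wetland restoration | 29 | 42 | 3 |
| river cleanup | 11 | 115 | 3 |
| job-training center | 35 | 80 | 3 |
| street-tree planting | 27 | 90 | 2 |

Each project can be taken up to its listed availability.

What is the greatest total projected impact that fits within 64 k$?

566

Best packing: heat-pump rebates + public wifi + 3×river cleanup — 59 k$, 566 total.
Nothing else within 64 k$ beats 566.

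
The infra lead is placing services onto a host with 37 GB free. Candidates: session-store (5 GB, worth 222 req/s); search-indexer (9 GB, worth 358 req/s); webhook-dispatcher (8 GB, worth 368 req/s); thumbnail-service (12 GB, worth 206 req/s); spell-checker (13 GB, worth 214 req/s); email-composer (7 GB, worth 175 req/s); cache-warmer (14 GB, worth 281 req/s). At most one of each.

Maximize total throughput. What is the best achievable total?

Ranking by ratio (throughput/GB): webhook-dispatcher 46.00, session-store 44.40, search-indexer 39.78, email-composer 25.00.
The ratio heuristic lands on session-store + search-indexer + webhook-dispatcher + email-composer (1123) but leaves 8 GB idle.
The 7 GB tied up in email-composer is better spent on cache-warmer — total rises to 1229 (36 GB).
Next best is session-store + search-indexer + webhook-dispatcher + spell-checker at 1162 (35 GB) — short by 67.

1229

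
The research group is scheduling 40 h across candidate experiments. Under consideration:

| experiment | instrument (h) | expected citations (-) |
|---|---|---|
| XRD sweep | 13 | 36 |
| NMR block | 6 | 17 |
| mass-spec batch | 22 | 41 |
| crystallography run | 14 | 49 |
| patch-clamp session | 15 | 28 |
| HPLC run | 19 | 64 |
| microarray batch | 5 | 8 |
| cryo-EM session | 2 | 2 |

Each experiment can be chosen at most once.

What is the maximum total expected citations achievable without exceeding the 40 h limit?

130

Best packing: NMR block + crystallography run + HPLC run — 39 h, 130 total.
Runner-up crystallography run + HPLC run + microarray batch + cryo-EM session tops out at 123.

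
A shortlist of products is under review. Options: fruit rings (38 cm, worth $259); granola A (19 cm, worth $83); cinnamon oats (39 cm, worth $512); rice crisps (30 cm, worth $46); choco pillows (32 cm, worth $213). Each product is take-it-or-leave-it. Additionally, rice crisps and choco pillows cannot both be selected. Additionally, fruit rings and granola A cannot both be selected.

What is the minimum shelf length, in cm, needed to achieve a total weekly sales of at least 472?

Look for the lowest-shelf combination reaching 472.
cinnamon oats: 512 weekly sales at 39 cm.
Below 39 cm the best achievable stays under 472.

39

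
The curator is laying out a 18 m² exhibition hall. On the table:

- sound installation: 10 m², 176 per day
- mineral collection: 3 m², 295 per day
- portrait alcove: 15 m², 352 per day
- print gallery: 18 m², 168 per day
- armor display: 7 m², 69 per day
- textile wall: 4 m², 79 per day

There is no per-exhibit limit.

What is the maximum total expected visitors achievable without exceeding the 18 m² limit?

1770

The ratio ordering already packs tightly: 6×mineral collection, 18 m², 1770.
No other feasible combination exceeds 1770.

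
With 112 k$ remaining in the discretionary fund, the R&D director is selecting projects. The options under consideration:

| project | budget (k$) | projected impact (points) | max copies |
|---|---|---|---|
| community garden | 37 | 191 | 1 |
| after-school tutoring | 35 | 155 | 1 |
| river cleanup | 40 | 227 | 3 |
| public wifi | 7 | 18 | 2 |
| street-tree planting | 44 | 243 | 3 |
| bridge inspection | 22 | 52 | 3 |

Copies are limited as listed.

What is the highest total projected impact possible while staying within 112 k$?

A density-first pass picks 2×river cleanup + 2×public wifi — 490 at 94 k$.
Replace river cleanup and 2×public wifi with community garden + after-school tutoring: the trade gains 83 net, giving 573 at 112 k$.

573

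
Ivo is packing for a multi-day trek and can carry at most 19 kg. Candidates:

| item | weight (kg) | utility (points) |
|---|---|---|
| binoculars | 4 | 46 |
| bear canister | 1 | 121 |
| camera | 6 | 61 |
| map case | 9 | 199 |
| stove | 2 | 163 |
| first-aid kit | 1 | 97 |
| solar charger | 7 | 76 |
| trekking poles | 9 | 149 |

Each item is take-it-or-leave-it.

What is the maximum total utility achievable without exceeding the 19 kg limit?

641

The ratio heuristic lands on binoculars + bear canister + map case + stove + first-aid kit (626) but leaves 2 kg idle.
The 4 kg tied up in binoculars is better spent on camera — total rises to 641 (19 kg).
That's the maximum — no swap from here does better than 641.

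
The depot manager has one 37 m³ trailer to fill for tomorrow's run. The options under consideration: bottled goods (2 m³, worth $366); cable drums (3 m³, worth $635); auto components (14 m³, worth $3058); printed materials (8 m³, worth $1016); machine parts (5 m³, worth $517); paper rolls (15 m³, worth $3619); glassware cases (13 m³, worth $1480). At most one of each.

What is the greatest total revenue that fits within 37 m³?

7829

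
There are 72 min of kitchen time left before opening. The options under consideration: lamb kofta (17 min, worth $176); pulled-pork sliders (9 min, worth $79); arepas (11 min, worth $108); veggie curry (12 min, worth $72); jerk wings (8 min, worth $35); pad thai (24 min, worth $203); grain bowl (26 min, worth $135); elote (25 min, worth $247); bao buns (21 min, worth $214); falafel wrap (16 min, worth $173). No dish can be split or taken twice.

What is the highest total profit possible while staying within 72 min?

716

Filling by ratio: lamb kofta + arepas + bao buns + falafel wrap for 671, with 7 min left unused.
The 27 min tied up in arepas and falafel wrap is better spent on pulled-pork sliders + elote — total rises to 716 (72 min).
An exhaustive check of the 1024 subsets confirms 716.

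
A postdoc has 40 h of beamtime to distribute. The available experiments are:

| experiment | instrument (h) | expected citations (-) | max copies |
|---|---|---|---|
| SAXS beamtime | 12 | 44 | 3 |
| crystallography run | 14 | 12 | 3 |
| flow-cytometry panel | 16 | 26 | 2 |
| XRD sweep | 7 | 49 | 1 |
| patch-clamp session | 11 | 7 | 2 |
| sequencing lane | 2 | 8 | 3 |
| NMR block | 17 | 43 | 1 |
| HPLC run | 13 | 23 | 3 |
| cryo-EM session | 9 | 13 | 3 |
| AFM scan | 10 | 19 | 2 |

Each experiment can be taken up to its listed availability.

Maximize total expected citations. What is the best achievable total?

161

2×SAXS beamtime + XRD sweep + 3×sequencing lane uses 37 of the 40 h and totals 161.
No other feasible combination exceeds 161.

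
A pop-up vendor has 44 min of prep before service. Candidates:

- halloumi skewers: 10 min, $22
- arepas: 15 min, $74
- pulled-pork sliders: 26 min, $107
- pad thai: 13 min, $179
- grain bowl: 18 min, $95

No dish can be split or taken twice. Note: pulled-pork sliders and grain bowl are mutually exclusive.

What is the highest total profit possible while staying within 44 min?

By profit per min: pad thai 13.77, grain bowl 5.28, arepas 4.93, pulled-pork sliders 4.12 lead.
Best packing: halloumi skewers + pad thai + grain bowl — 41 min, 296 total.
Next best is pulled-pork sliders + pad thai at 286 (39 min) — short by 10.

296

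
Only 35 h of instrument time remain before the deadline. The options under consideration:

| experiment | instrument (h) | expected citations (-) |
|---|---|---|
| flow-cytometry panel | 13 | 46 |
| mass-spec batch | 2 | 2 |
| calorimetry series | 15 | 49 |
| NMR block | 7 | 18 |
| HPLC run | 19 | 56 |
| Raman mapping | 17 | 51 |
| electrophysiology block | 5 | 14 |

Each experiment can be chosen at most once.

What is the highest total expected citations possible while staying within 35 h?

Density check — flow-cytometry panel 3.54, calorimetry series 3.27, Raman mapping 3.00 are the best per h.
A density-first pass picks flow-cytometry panel + mass-spec batch + calorimetry series + electrophysiology block — 111 at 35 h.
The 7 h tied up in mass-spec batch and electrophysiology block is better spent on NMR block — total rises to 113 (35 h).
Runner-up flow-cytometry panel + mass-spec batch + calorimetry series + electrophysiology block tops out at 111.

113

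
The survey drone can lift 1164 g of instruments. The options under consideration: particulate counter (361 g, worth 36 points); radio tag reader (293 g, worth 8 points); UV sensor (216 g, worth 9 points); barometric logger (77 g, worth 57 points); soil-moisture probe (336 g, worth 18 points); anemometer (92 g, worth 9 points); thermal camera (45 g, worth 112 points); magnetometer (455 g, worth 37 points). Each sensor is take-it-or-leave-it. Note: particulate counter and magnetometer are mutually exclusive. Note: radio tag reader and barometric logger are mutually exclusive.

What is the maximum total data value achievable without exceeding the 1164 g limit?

Ranking by ratio (data value/g): thermal camera 2.49, barometric logger 0.74, particulate counter 0.10.
Taking particulate counter + UV sensor + barometric logger + soil-moisture probe + anemometer + thermal camera: 1127 g used, 241 in data value.
Every other selection either busts 1164 g or breaks a pairing rule or fails to beat 241.

241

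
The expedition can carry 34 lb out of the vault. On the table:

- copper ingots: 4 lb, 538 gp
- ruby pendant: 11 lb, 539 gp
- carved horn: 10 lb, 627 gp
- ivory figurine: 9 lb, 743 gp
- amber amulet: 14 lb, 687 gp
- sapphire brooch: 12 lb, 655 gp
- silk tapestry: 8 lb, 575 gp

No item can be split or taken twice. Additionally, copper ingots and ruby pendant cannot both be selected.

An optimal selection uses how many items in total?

4

Best achievable value is 2511.
One optimal bundle: copper ingots + ivory figurine + sapphire brooch + silk tapestry (33 lb).
All optima have 4 items.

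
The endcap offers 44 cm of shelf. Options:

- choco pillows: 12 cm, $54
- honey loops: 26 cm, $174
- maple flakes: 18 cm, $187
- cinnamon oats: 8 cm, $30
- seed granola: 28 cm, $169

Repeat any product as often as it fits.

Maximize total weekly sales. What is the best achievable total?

404

Density check — maple flakes 10.39, honey loops 6.69, seed granola 6.04 are the best per cm.
The ratio ordering already packs tightly: 2×maple flakes + cinnamon oats, 44 cm, 404.
No other feasible combination exceeds 404.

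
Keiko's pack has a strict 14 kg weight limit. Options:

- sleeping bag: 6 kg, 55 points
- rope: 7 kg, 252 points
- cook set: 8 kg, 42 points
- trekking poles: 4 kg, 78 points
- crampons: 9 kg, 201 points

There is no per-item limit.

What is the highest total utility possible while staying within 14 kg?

Ranking by ratio (utility/kg): rope 36.00, crampons 22.33, trekking poles 19.50, sleeping bag 9.17.
The ratio ordering already packs tightly: 2×rope, 14 kg, 504.
Every other selection either busts 14 kg or fails to beat 504.

504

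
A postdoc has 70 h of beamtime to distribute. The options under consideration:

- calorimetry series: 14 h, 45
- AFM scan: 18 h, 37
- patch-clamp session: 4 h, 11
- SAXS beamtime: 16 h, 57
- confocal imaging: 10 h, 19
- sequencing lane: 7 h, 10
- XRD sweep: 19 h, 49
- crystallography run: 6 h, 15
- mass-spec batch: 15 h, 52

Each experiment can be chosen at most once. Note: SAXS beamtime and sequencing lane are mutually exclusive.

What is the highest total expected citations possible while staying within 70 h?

By expected citations per h: SAXS beamtime 3.56, mass-spec batch 3.47, calorimetry series 3.21 lead.
A density-first pass picks calorimetry series + patch-clamp session + SAXS beamtime + XRD sweep + mass-spec batch — 214 at 68 h.
The 4 h tied up in patch-clamp session is better spent on crystallography run — total rises to 218 (70 h).
The closest alternative, calorimetry series + patch-clamp session + SAXS beamtime + XRD sweep + mass-spec batch, reaches only 214.

218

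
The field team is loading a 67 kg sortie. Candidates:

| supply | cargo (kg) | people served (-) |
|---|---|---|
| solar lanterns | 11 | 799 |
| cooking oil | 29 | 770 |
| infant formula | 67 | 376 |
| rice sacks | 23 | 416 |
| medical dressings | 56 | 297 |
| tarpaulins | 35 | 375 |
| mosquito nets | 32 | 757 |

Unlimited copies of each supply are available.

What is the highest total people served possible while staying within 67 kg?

4794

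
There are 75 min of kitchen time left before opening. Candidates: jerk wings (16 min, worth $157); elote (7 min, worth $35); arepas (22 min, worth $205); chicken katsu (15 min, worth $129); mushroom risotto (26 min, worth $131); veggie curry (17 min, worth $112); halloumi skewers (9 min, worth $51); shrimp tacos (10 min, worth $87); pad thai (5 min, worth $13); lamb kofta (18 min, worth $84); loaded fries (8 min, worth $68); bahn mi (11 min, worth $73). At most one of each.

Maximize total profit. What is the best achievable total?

Density check — jerk wings 9.81, arepas 9.32, shrimp tacos 8.70 are the best per min.
Filling by ratio: jerk wings + arepas + chicken katsu + shrimp tacos + loaded fries for 646, with 4 min left unused.
The 8 min tied up in loaded fries is better spent on bahn mi — total rises to 651 (74 min).

651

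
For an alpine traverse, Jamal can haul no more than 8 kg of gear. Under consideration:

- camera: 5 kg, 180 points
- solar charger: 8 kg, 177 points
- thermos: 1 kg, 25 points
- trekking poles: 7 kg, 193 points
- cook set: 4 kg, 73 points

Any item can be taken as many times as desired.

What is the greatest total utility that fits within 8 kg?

Ranking by ratio (utility/kg): camera 36.00, trekking poles 27.57, thermos 25.00, solar charger 22.12.
Taking camera + 3×thermos: 8 kg used, 255 in utility.
That's the maximum — no swap from here does better than 255.

255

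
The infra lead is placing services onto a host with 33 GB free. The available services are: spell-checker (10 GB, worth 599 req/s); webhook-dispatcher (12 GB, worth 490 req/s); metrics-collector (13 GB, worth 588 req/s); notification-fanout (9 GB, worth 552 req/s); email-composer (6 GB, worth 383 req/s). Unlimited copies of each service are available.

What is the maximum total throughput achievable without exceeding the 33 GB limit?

2084

Ranking by ratio (throughput/GB): email-composer 63.83, notification-fanout 61.33, spell-checker 59.90.
The ratio heuristic lands on 5×email-composer (1915) but leaves 3 GB idle.
The 6 GB tied up in email-composer is better spent on notification-fanout — total rises to 2084 (33 GB).
Every other selection either busts 33 GB or fails to beat 2084.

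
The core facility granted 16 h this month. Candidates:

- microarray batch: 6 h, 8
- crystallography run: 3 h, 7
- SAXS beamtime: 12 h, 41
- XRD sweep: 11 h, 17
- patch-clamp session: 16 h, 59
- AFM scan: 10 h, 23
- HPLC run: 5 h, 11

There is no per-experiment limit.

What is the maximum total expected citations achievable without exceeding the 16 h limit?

59

Patch-clamp session uses 16 of the 16 h and totals 59.
Every other selection either busts 16 h or fails to beat 59.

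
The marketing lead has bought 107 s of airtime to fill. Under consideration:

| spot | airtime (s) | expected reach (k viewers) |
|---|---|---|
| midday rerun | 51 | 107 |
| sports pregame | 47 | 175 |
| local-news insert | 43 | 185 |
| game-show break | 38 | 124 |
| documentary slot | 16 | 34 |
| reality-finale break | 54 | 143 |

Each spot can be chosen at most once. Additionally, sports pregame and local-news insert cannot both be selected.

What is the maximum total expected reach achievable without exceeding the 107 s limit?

Taking local-news insert + game-show break + documentary slot: 97 s used, 343 in expected reach.
The closest alternative, sports pregame + game-show break + documentary slot, reaches only 333.

343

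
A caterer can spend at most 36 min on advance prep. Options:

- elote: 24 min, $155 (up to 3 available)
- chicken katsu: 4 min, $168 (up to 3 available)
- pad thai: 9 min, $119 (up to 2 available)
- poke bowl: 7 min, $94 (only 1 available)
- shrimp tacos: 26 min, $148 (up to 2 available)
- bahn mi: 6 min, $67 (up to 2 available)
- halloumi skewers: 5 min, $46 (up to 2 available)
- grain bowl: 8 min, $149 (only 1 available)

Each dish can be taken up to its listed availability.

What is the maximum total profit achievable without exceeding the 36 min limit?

Density check — chicken katsu 42.00, grain bowl 18.62, poke bowl 13.43, pad thai 13.22 are the best per min.
The ratio ordering already packs tightly: 3×chicken katsu + pad thai + poke bowl + grain bowl, 36 min, 866.
That's the maximum — no swap from here does better than 866.

866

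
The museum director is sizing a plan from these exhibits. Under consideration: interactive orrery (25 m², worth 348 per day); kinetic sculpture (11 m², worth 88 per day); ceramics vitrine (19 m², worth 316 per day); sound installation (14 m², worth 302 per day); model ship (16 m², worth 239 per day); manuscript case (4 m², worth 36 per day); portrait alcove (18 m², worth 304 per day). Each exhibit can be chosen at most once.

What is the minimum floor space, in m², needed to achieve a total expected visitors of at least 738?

48

Minimise m² subject to total expected visitors ≥ 738.
kinetic sculpture + ceramics vitrine + sound installation + manuscript case: 742 expected visitors at 48 m².
No combination under 48 m² hits 738.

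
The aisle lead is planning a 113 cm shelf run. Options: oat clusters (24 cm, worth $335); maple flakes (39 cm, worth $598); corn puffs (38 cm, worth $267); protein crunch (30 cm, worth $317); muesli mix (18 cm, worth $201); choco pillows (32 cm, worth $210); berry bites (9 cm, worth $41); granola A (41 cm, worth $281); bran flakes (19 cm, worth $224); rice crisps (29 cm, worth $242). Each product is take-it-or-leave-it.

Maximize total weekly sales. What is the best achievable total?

A density-first pass picks oat clusters + maple flakes + muesli mix + berry bites + bran flakes — 1399 at 109 cm.
Dropping muesli mix and berry bites frees 27 cm; slotting in protein crunch (30 cm) lifts the total to 1474 at 112 cm.
An exhaustive check of the 1024 subsets confirms 1474.

1474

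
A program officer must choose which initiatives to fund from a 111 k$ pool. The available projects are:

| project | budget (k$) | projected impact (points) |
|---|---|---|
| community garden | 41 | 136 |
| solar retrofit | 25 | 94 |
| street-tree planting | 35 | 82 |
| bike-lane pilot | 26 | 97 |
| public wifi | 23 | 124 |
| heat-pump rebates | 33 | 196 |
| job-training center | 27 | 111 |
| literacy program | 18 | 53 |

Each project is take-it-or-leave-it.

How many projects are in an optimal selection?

The maximum projected impact within 111 k$ is 528.
bike-lane pilot + public wifi + heat-pump rebates + job-training center hits 528 at 109 k$.
All optima have 4 projects.

4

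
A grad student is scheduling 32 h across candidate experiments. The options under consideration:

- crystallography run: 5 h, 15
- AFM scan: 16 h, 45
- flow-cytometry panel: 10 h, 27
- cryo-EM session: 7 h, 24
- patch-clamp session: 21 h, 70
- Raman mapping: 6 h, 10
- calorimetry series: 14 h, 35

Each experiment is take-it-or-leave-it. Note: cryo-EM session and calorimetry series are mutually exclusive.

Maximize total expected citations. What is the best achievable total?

97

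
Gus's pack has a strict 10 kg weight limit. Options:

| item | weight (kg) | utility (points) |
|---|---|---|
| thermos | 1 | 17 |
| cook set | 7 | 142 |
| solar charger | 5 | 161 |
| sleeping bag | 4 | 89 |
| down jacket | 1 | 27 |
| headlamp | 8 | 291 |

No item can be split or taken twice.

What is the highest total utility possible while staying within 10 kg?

Best packing: thermos + down jacket + headlamp — 10 kg, 335 total.
Runner-up down jacket + headlamp tops out at 318.

335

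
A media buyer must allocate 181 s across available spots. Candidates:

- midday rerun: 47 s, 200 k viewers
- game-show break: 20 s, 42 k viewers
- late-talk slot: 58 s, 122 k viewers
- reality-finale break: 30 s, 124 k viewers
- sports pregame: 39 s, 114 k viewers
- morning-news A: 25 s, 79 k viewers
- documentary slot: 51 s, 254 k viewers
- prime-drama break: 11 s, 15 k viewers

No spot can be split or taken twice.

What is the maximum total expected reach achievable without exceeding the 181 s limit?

Filling by ratio: midday rerun + game-show break + reality-finale break + morning-news A + documentary slot for 699, with 8 s left unused.
The 45 s tied up in game-show break and morning-news A is better spent on sports pregame + prime-drama break — total rises to 707 (178 s).
The spare 3 s is too small for any remaining spot, and no exchange beats 707.

707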